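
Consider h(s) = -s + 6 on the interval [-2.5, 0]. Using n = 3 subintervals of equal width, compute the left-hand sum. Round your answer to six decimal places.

Δs = (0 − (-2.5))/3 = 5/6.
Left endpoints: -2.5, -5/3, -5/6.
h(-2.5) = 8.5, h(-5/3) = 23/3, h(-5/6) = 41/6.
Sum = Δs · [h(-2.5) + h(-5/3) + h(-5/6)].
Sum ≈ 19.166667.

19.166667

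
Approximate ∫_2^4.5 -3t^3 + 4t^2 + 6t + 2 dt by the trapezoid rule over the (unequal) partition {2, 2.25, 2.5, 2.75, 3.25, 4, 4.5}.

-134.3046875

Subinterval widths: 0.25, 0.25, 0.25, 0.5, 0.75, 0.5.
f(2) = 6, f(2.25) = 1.578125, f(2.5) = -4.875, f(2.75) = -13.640625, f(3.25) = -39.234375, f(4) = -102, f(4.5) = -163.375.
On each subinterval the trapezoid contributes (Δt_i/2)·[f(t_{i-1}) + f(t_i)].
Sum = -134.3046875.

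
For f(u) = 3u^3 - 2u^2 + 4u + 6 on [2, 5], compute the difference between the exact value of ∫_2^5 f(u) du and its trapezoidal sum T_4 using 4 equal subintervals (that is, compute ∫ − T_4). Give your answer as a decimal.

Exact integral: ∫_2^5 f(u) du = 438.75.
T_4 = 447.046875.
Error = 438.75 − 447.046875 = -8.296875.

-8.296875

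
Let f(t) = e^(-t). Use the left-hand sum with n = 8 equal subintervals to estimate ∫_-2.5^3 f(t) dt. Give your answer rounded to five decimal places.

16.77749

Δt = (3 − (-2.5))/8 = 0.6875.
Left endpoints: -2.5, -1.8125, -1.125, -0.4375, 0.25, 0.9375, 1.625, 2.3125.
f(-2.5) ≈ 12.18249, f(-1.8125) ≈ 6.12574, f(-1.125) ≈ 3.08022, f(-0.4375) ≈ 1.54883, f(0.25) ≈ 0.77880, f(0.9375) ≈ 0.39161, f(1.625) ≈ 0.19691, f(2.3125) ≈ 0.09901.
Sum = Δt · [f(-2.5) + f(-1.8125) + f(-1.125) + ...].
Sum ≈ 16.77749.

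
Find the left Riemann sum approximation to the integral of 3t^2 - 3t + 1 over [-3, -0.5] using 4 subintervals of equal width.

53.53515625

Δt = (-0.5 − (-3))/4 = 0.625.
Left endpoints: -3, -2.375, -1.75, -1.125.
f(-3) = 37, f(-2.375) = 25.046875, f(-1.75) = 15.4375, f(-1.125) = 8.171875.
Sum = Δt · [f(-3) + f(-2.375) + f(-1.75) + f(-1.125)].
Sum = 53.53515625.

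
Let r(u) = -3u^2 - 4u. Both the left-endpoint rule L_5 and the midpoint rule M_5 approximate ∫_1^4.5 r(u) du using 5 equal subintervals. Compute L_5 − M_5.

23.82625

L_5 = -104.37.
M_5 = -128.19625.
L_5 − M_5 = 23.82625.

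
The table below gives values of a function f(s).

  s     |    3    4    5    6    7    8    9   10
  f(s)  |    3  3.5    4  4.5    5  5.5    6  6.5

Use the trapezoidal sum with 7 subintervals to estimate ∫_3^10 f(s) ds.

Δs = 1.
T_7 = (1/2)·[3 + 2·3.5 + 2·4 + 2·4.5 + 2·5 + 2·5.5 + 2·6 + 6.5] = 33.25.

33.25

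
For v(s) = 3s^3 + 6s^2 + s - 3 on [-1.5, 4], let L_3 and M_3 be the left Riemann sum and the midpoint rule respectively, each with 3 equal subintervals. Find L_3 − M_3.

L_3 ≈ 100.527778.
M_3 ≈ 286.754340.
L_3 − M_3 = -186.2265625.

-186.2265625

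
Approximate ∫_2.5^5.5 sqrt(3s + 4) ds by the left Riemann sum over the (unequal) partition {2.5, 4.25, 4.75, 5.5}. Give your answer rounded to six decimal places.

Subinterval widths: 1.75, 0.5, 0.75.
Left endpoints: 2.5, 4.25, 4.75.
f(2.5) ≈ 3.391165, f(4.25) ≈ 4.092676, f(4.75) ≈ 4.272002.
Sum = Σ Δs_i · f(s_i).
Sum ≈ 11.184878.

11.184878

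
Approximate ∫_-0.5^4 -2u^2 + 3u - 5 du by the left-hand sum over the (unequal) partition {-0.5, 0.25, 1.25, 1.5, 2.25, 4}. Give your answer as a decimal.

Subinterval widths: 0.75, 1, 0.25, 0.75, 1.75.
Left endpoints: -0.5, 0.25, 1.25, 1.5, 2.25.
f(-0.5) = -7, f(0.25) = -4.375, f(1.25) = -4.375, f(1.5) = -5, f(2.25) = -8.375.
Sum = Σ Δu_i · f(u_i).
Sum = -29.125.

-29.125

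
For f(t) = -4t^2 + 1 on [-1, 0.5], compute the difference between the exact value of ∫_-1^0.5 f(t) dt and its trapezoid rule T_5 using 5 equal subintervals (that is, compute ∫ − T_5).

Exact integral: ∫_-1^0.5 f(t) dt = 0.
T_5 = -0.09.
Error = 0 − (-0.09) = 0.09.

0.09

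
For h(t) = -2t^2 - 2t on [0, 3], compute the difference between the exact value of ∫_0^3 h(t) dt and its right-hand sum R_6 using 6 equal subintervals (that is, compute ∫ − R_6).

Exact integral: ∫_0^3 h(t) dt = -27.
R_6 = -33.25.
Error = -27 − (-33.25) = 6.25.

6.25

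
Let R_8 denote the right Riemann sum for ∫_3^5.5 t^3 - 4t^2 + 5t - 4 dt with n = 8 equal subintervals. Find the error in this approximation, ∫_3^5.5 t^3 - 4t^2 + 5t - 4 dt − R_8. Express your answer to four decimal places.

Exact integral: ∫_3^5.5 f(t) dt ≈ 65.807292.
R_8 ≈ 76.612549.
Error ≈ 65.807292 − 76.612549 ≈ -10.8053.

-10.8053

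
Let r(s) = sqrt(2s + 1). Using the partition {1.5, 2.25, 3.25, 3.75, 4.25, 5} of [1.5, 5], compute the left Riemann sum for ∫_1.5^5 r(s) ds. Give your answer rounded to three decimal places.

8.984

Subinterval widths: 0.75, 1, 0.5, 0.5, 0.75.
Left endpoints: 1.5, 2.25, 3.25, 3.75, 4.25.
r(1.5) ≈ 2.000, r(2.25) ≈ 2.345, r(3.25) ≈ 2.739, r(3.75) ≈ 2.915, r(4.25) ≈ 3.082.
Sum = Σ Δs_i · r(s_i).
Sum ≈ 8.984.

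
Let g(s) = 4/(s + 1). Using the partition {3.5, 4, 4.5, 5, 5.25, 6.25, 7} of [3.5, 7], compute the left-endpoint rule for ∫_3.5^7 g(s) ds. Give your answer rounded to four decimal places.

Subinterval widths: 0.5, 0.5, 0.5, 0.25, 1, 0.75.
Left endpoints: 3.5, 4, 4.5, 5, 5.25, 6.25.
g(3.5) = 8/9, g(4) = 0.8, g(4.5) = 8/11, g(5) = 2/3, g(5.25) = 0.64, g(6.25) = 16/29.
Sum = Σ Δs_i · g(s_i).
Sum ≈ 2.4285.

2.4285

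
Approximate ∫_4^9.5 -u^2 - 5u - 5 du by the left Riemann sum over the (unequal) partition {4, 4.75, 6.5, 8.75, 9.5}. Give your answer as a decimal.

-393.96875

Subinterval widths: 0.75, 1.75, 2.25, 0.75.
Left endpoints: 4, 4.75, 6.5, 8.75.
f(4) = -41, f(4.75) = -51.3125, f(6.5) = -79.75, f(8.75) = -125.3125.
Sum = Σ Δu_i · f(u_i).
Sum = -393.96875.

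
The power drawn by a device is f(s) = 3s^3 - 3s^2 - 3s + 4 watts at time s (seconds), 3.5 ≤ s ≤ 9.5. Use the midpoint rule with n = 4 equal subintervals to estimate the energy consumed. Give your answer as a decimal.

5026.3125

Δs = (9.5 − 3.5)/4 = 1.5.
Midpoints: 4.25, 5.75, 7.25, 8.75.
f(4.25) = 167.359375, f(5.75) = 457.890625, f(7.25) = 967.796875, f(8.75) = 1757.828125.
Sum = Δs · [f(4.25) + f(5.75) + f(7.25) + f(8.75)].
Sum = 5026.3125.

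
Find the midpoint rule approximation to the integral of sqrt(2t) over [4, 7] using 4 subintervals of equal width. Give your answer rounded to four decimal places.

9.9206

Δt = (7 − 4)/4 = 0.75.
Midpoints: 4.375, 5.125, 5.875, 6.625.
f(4.375) ≈ 2.9580, f(5.125) ≈ 3.2016, f(5.875) ≈ 3.4278, f(6.625) ≈ 3.6401.
Sum = Δt · [f(4.375) + f(5.125) + f(5.875) + f(6.625)].
Sum ≈ 9.9206.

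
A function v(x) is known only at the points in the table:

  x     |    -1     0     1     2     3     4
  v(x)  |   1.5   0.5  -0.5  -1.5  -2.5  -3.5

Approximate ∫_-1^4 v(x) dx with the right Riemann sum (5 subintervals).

-7.5

Δx = 1.
Sum = 1·[0.5 + (-0.5) + (-1.5) + (-2.5) + (-3.5)] = -7.5.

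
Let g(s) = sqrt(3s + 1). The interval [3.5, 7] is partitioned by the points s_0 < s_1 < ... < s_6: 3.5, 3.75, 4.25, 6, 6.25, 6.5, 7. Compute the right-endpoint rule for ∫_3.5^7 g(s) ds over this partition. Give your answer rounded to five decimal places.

Subinterval widths: 0.25, 0.5, 1.75, 0.25, 0.25, 0.5.
Right endpoints: 3.75, 4.25, 6, 6.25, 6.5, 7.
g(3.75) ≈ 3.50000, g(4.25) ≈ 3.70810, g(6) ≈ 4.35890, g(6.25) ≈ 4.44410, g(6.5) ≈ 4.52769, g(7) ≈ 4.69042.
Sum = Σ Δs_i · g(s_i).
Sum ≈ 14.94528.

14.94528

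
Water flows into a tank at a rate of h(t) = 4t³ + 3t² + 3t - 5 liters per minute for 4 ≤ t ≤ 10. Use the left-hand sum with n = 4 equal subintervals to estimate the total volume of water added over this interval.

7961.25

Δt = (10 − 4)/4 = 1.5.
Left endpoints: 4, 5.5, 7, 8.5.
h(4) = 311, h(5.5) = 767.75, h(7) = 1535, h(8.5) = 2693.75.
Sum = Δt · [h(4) + h(5.5) + h(7) + h(8.5)].
Sum = 7961.25.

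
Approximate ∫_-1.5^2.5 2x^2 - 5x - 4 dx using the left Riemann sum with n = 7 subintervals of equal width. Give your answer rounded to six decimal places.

Δx = (2.5 − (-1.5))/7 = 4/7.
Left endpoints: -1.5, -13/14, -5/14, 3/14, 11/14, 19/14, 27/14.
f(-1.5) = 8, f(-13/14) = 116/49, f(-5/14) = -96/49, f(3/14) = -244/49, f(11/14) = -328/49, f(19/14) = -348/49, f(27/14) = -304/49.
Sum = Δx · [f(-1.5) + f(-13/14) + f(-5/14) + ...].
Sum ≈ -9.469388.

-9.469388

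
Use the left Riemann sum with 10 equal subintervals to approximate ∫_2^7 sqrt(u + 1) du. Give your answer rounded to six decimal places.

11.344420

Δu = (7 − 2)/10 = 0.5.
Left endpoints: 2, 2.5, 3, 3.5, 4, 4.5, 5, 5.5, 6, 6.5.
f(2) ≈ 1.732051, f(2.5) ≈ 1.870829, f(3) ≈ 2.000000, f(3.5) ≈ 2.121320, f(4) ≈ 2.236068, f(4.5) ≈ 2.345208, f(5) ≈ 2.449490, f(5.5) ≈ 2.549510, f(6) ≈ 2.645751, f(6.5) ≈ 2.738613.
Sum = Δu · [f(2) + f(2.5) + f(3) + ...].
Sum ≈ 11.344420.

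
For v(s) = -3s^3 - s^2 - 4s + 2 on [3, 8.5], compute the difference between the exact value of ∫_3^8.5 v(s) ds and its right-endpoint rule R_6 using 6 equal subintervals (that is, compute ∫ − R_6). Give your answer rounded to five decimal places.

Exact integral: ∫_3^8.5 v(s) ds ≈ -4165.5052083.
R_6 ≈ -5052.5059317.
Error ≈ -4165.5052083 − (-5052.5059317) ≈ 887.00072.

887.00072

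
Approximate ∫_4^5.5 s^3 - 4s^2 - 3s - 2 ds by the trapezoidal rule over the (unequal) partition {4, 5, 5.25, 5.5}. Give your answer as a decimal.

5.53515625

Subinterval widths: 1, 0.25, 0.25.
f(4) = -14, f(5) = 8, f(5.25) = 16.703125, f(5.5) = 26.875.
On each subinterval the trapezoid contributes (Δs_i/2)·[f(s_{i-1}) + f(s_i)].
Sum = 5.53515625.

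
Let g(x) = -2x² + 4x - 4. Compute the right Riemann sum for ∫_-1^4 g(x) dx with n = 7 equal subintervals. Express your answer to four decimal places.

Δx = (4 − (-1))/7 = 5/7.
Right endpoints: -2/7, 3/7, 8/7, 13/7, 18/7, 23/7, 4.
g(-2/7) = -260/49, g(3/7) = -130/49, g(8/7) = -100/49, g(13/7) = -170/49, g(18/7) = -340/49, g(23/7) = -610/49, g(4) = -20.
Sum = Δx · [g(-2/7) + g(3/7) + g(8/7) + ...].
Sum ≈ -37.7551.

-37.7551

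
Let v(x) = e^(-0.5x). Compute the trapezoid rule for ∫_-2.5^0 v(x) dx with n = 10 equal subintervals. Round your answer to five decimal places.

Δx = (0 − (-2.5))/10 = 0.25.
v(-2.5) ≈ 3.49034, v(-2.25) ≈ 3.08022, v(-2) ≈ 2.71828, v(-1.75) ≈ 2.39888, v(-1.5) ≈ 2.11700, v(-1.25) ≈ 1.86825, v(-1) ≈ 1.64872, v(-0.75) ≈ 1.45499, v(-0.5) ≈ 1.28403, v(-0.25) ≈ 1.13315, v(0) ≈ 1.00000.
T_10 = (Δx/2)·[v(x_0) + 2v(x_1) + ... + 2v(x_{9}) + v(x_10)].
Sum ≈ 4.98717.

4.98717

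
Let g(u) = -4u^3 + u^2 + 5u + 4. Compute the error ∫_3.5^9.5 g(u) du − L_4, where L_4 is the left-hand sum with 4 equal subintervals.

-2189.25

Exact integral: ∫_3.5^9.5 g(u) du = -7504.5.
L_4 = -5315.25.
Error = -7504.5 − (-5315.25) = -2189.25.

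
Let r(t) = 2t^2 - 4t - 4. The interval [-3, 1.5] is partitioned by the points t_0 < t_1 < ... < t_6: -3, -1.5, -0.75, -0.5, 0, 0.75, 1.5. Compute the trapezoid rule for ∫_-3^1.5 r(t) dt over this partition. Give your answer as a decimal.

17.34375

Subinterval widths: 1.5, 0.75, 0.25, 0.5, 0.75, 0.75.
r(-3) = 26, r(-1.5) = 6.5, r(-0.75) = 0.125, r(-0.5) = -1.5, r(0) = -4, r(0.75) = -5.875, r(1.5) = -5.5.
On each subinterval the trapezoid contributes (Δt_i/2)·[r(t_{i-1}) + r(t_i)].
Sum = 17.34375.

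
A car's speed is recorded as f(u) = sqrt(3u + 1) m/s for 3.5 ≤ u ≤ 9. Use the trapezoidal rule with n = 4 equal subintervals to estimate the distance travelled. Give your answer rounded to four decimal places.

24.2337

Δu = (9 − 3.5)/4 = 1.375.
f(3.5) ≈ 3.3912, f(4.875) ≈ 3.9528, f(6.25) ≈ 4.4441, f(7.625) ≈ 4.8862, f(9) ≈ 5.2915.
T_4 = (Δu/2)·[f(u_0) + 2f(u_1) + 2f(u_2) + 2f(u_3) + f(u_4)].
Sum ≈ 24.2337.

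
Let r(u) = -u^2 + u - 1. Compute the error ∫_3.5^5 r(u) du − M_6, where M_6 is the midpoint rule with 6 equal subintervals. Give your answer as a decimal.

Exact integral: ∫_3.5^5 r(u) du = -22.5.
M_6 = -22.4921875.
Error = -22.5 − (-22.4921875) = -0.0078125.

-0.0078125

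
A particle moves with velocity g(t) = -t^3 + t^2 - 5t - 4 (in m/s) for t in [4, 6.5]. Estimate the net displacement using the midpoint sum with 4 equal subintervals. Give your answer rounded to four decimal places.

-386.4819

Δt = (6.5 − 4)/4 = 0.625.
Midpoints: 4.3125, 4.9375, 5.5625, 6.1875.
g(4.3125) = -357037/4096, g(4.9375) = -510687/4096, g(5.5625) = -708537/4096, g(6.1875) = -956587/4096.
Sum = Δt · [g(4.3125) + g(4.9375) + g(5.5625) + g(6.1875)].
Sum ≈ -386.4819.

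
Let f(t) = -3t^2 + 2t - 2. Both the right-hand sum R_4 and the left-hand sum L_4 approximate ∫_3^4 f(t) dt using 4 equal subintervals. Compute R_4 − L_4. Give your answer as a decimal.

R_4 = -34.40625.
L_4 = -29.65625.
R_4 − L_4 = -4.75.

-4.75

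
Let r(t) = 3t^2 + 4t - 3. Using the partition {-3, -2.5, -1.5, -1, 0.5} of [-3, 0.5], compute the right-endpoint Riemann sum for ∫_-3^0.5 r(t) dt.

Subinterval widths: 0.5, 1, 0.5, 1.5.
Right endpoints: -2.5, -1.5, -1, 0.5.
r(-2.5) = 5.75, r(-1.5) = -2.25, r(-1) = -4, r(0.5) = -0.25.
Sum = Σ Δt_i · r(t_i).
Sum = -1.75.

-1.75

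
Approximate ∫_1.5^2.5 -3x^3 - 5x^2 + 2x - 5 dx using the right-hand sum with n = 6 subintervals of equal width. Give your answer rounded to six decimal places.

-51.585648

Δx = (2.5 − 1.5)/6 = 1/6.
Right endpoints: 5/3, 11/6, 2, 13/6, 7/3, 2.5.
f(5/3) = -265/9, f(11/6) = -36.625, f(2) = -45, f(13/6) = -3935/72, f(7/3) = -197/3, f(2.5) = -78.125.
Sum = Δx · [f(5/3) + f(11/6) + f(2) + ...].
Sum ≈ -51.585648.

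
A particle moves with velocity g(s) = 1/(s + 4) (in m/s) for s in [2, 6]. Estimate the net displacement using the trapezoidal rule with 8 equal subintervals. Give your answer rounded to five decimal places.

0.51120

Δs = (6 − 2)/8 = 0.5.
g(2) = 1/6, g(2.5) = 2/13, g(3) = 1/7, g(3.5) = 2/15, g(4) = 0.125, g(4.5) = 2/17, g(5) = 1/9, g(5.5) = 2/19, g(6) = 0.1.
T_8 = (Δs/2)·[g(s_0) + 2g(s_1) + ... + 2g(s_{7}) + g(s_8)].
Sum ≈ 0.51120.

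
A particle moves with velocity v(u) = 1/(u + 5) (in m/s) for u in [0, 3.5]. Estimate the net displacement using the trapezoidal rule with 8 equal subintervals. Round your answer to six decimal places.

0.531045

Δu = (3.5 − 0)/8 = 0.4375.
v(0) = 0.2, v(0.4375) = 16/87, v(0.875) = 8/47, v(1.3125) = 16/101, v(1.75) = 4/27, v(2.1875) = 16/115, v(2.625) = 8/61, v(3.0625) = 16/129, v(3.5) = 2/17.
T_8 = (Δu/2)·[v(u_0) + 2v(u_1) + ... + 2v(u_{7}) + v(u_8)].
Sum ≈ 0.531045.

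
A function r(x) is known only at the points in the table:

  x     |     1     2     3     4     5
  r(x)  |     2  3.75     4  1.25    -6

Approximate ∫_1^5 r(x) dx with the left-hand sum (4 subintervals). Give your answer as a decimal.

11

Δx = 1.
Sum = 1·[2 + 3.75 + 4 + 1.25] = 11.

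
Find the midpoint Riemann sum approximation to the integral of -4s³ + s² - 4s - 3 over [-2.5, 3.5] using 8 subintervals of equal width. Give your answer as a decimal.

-120.09375

Δs = (3.5 − (-2.5))/8 = 0.75.
Midpoints: -2.125, -1.375, -0.625, 0.125, 0.875, 1.625, 2.375, 3.125.
f(-2.125) = 48.3984375, f(-1.375) = 14.7890625, f(-0.625) = 0.8671875, f(0.125) = -3.4921875, f(0.875) = -8.4140625, f(1.625) = -24.0234375, f(2.375) = -60.4453125, f(3.125) = -127.8046875.
Sum = Δs · [f(-2.125) + f(-1.375) + f(-0.625) + ...].
Sum = -120.09375.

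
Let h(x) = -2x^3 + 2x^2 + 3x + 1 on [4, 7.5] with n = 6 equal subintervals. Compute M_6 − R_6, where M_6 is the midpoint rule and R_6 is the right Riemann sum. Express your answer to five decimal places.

M_6 ≈ -1148.3473669.
R_6 ≈ -1340.2427662.
M_6 − R_6 ≈ 191.89540.

191.89540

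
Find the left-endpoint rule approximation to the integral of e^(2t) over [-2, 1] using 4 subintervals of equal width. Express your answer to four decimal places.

Δt = (1 − (-2))/4 = 0.75.
Left endpoints: -2, -1.25, -0.5, 0.25.
f(-2) ≈ 0.0183, f(-1.25) ≈ 0.0821, f(-0.5) ≈ 0.3679, f(0.25) ≈ 1.6487.
Sum = Δt · [f(-2) + f(-1.25) + f(-0.5) + f(0.25)].
Sum ≈ 1.5878.

1.5878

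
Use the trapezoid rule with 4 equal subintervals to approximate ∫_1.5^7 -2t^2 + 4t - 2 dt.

Δt = (7 − 1.5)/4 = 1.375.
f(1.5) = -0.5, f(2.875) = -7.03125, f(4.25) = -21.125, f(5.625) = -42.78125, f(7) = -72.
T_4 = (Δt/2)·[f(t_0) + 2f(t_1) + 2f(t_2) + 2f(t_3) + f(t_4)].
Sum = -147.3828125.

-147.3828125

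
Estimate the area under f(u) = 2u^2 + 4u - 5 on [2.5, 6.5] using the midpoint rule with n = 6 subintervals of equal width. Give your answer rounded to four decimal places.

Δu = (6.5 − 2.5)/6 = 2/3.
Midpoints: 17/6, 3.5, 25/6, 29/6, 5.5, 37/6.
f(17/6) = 403/18, f(3.5) = 33.5, f(25/6) = 835/18, f(29/6) = 1099/18, f(5.5) = 77.5, f(37/6) = 1723/18.
Sum = Δu · [f(17/6) + f(3.5) + f(25/6) + ...].
Sum ≈ 224.3704.

224.3704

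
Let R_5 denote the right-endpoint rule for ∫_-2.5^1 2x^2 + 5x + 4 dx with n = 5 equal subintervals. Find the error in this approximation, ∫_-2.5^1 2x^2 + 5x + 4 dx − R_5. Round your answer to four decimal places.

Exact integral: ∫_-2.5^1 f(x) dx ≈ 11.958333.
R_5 = 14.98.
Error ≈ 11.958333 − 14.98 ≈ -3.0217.

-3.0217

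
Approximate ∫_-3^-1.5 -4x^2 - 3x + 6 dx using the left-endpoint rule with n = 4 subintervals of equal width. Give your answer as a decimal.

-16.734375

Δx = (-1.5 − (-3))/4 = 0.375.
Left endpoints: -3, -2.625, -2.25, -1.875.
f(-3) = -21, f(-2.625) = -13.6875, f(-2.25) = -7.5, f(-1.875) = -2.4375.
Sum = Δx · [f(-3) + f(-2.625) + f(-2.25) + f(-1.875)].
Sum = -16.734375.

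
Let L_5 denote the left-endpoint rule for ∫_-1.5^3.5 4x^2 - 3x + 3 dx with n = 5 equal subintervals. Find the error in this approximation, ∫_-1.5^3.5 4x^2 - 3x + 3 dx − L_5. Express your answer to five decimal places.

Exact integral: ∫_-1.5^3.5 f(x) dx ≈ 61.6666667.
L_5 = 52.5.
Error ≈ 61.6666667 − 52.5 ≈ 9.16667.

9.16667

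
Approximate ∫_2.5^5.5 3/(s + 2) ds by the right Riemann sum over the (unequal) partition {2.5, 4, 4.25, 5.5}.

Subinterval widths: 1.5, 0.25, 1.25.
Right endpoints: 4, 4.25, 5.5.
f(4) = 0.5, f(4.25) = 0.48, f(5.5) = 0.4.
Sum = Σ Δs_i · f(s_i).
Sum = 1.37.

1.37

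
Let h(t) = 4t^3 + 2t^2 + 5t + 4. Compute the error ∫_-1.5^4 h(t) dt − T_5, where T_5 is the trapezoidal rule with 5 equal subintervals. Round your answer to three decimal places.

-18.856

Exact integral: ∫_-1.5^4 h(t) dt ≈ 352.22917.
T_5 = 371.085.
Error ≈ 352.22917 − 371.085 ≈ -18.856.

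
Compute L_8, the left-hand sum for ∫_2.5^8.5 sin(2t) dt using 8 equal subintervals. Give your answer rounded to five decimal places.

Δt = (8.5 − 2.5)/8 = 0.75.
Left endpoints: 2.5, 3.25, 4, 4.75, 5.5, 6.25, 7, 7.75.
f(2.5) ≈ -0.95892, f(3.25) ≈ 0.21512, f(4) ≈ 0.98936, f(4.75) ≈ -0.07515, f(5.5) ≈ -0.99999, f(6.25) ≈ -0.06632, f(7) ≈ 0.99061, f(7.75) ≈ 0.20647.
Sum = Δt · [f(2.5) + f(3.25) + f(4) + ...].
Sum ≈ 0.22587.

0.22587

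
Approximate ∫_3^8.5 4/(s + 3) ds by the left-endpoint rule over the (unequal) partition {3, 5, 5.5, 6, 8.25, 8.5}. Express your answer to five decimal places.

Subinterval widths: 2, 0.5, 0.5, 2.25, 0.25.
Left endpoints: 3, 5, 5.5, 6, 8.25.
f(3) = 2/3, f(5) = 0.5, f(5.5) = 8/17, f(6) = 4/9, f(8.25) = 16/45.
Sum = Σ Δs_i · f(s_i).
Sum ≈ 2.90752.

2.90752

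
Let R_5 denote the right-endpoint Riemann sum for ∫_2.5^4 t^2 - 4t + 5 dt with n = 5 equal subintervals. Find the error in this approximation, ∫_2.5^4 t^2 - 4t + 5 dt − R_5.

-0.585

Exact integral: ∫_2.5^4 f(t) dt = 4.125.
R_5 = 4.71.
Error = 4.125 − 4.71 = -0.585.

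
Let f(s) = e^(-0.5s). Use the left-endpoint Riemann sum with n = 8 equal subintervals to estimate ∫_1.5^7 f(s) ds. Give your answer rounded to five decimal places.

1.04502

Δs = (7 − 1.5)/8 = 0.6875.
Left endpoints: 1.5, 2.1875, 2.875, 3.5625, 4.25, 4.9375, 5.625, 6.3125.
f(1.5) ≈ 0.47237, f(2.1875) ≈ 0.33496, f(2.875) ≈ 0.23752, f(3.5625) ≈ 0.16843, f(4.25) ≈ 0.11943, f(4.9375) ≈ 0.08469, f(5.625) ≈ 0.06005, f(6.3125) ≈ 0.04259.
Sum = Δs · [f(1.5) + f(2.1875) + f(2.875) + ...].
Sum ≈ 1.04502.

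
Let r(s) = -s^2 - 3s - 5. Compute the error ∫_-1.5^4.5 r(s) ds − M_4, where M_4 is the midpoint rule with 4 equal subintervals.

Exact integral: ∫_-1.5^4.5 r(s) ds = -88.5.
M_4 = -87.375.
Error = -88.5 − (-87.375) = -1.125.

-1.125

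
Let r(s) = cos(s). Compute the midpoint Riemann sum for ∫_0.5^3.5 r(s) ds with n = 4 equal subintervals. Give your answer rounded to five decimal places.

Δs = (3.5 − 0.5)/4 = 0.75.
Midpoints: 0.875, 1.625, 2.375, 3.125.
r(0.875) ≈ 0.64100, r(1.625) ≈ -0.05418, r(2.375) ≈ -0.72028, r(3.125) ≈ -0.99986.
Sum = Δs · [r(0.875) + r(1.625) + r(2.375) + r(3.125)].
Sum ≈ -0.84999.

-0.84999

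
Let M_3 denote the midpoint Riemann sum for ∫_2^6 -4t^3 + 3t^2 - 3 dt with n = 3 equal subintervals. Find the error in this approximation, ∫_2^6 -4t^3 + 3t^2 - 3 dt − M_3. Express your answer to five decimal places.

Exact integral: ∫_2^6 f(t) dt = -1084.
M_3 ≈ -1057.3333333.
Error ≈ -1084 − (-1057.3333333) ≈ -26.66667.

-26.66667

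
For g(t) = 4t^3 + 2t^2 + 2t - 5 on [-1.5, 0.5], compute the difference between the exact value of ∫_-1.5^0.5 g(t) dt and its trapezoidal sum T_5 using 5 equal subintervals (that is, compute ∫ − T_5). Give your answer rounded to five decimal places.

0.21333

Exact integral: ∫_-1.5^0.5 g(t) dt ≈ -14.6666667.
T_5 = -14.88.
Error ≈ -14.6666667 − (-14.88) ≈ 0.21333.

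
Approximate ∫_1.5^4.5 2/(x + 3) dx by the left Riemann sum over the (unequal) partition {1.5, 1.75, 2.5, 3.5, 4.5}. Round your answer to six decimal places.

Subinterval widths: 0.25, 0.75, 1, 1.
Left endpoints: 1.5, 1.75, 2.5, 3.5.
f(1.5) = 4/9, f(1.75) = 8/19, f(2.5) = 4/11, f(3.5) = 4/13.
Sum = Σ Δx_i · f(x_i).
Sum ≈ 1.098229.

1.098229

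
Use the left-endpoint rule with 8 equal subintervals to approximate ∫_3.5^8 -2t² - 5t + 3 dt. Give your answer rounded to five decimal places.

Δt = (8 − 3.5)/8 = 0.5625.
Left endpoints: 3.5, 4.0625, 4.625, 5.1875, 5.75, 6.3125, 6.875, 7.4375.
f(3.5) = -39, f(4.0625) = -50.3203125, f(4.625) = -62.90625, f(5.1875) = -76.7578125, f(5.75) = -91.875, f(6.3125) = -108.2578125, f(6.875) = -125.90625, f(7.4375) = -144.8203125.
Sum = Δt · [f(3.5) + f(4.0625) + f(4.625) + ...].
Sum ≈ -393.66211.

-393.66211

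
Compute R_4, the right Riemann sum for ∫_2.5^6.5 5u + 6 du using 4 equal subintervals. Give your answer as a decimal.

Δu = (6.5 − 2.5)/4 = 1.
Right endpoints: 3.5, 4.5, 5.5, 6.5.
f(3.5) = 23.5, f(4.5) = 28.5, f(5.5) = 33.5, f(6.5) = 38.5.
Sum = Δu · [f(3.5) + f(4.5) + f(5.5) + f(6.5)].
Sum = 124.

124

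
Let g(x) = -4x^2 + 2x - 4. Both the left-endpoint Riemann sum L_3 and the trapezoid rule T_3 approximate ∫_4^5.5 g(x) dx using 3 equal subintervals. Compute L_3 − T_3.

13.5

L_3 = -115.
T_3 = -128.5.
L_3 − T_3 = 13.5.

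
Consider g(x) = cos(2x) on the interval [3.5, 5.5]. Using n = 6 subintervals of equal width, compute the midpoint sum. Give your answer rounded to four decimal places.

-0.8440

Δx = (5.5 − 3.5)/6 = 1/3.
Midpoints: 11/3, 4, 13/3, 14/3, 5, 16/3.
g(11/3) ≈ 0.4974, g(4) ≈ -0.1455, g(13/3) ≈ -0.7261, g(14/3) ≈ -0.9958, g(5) ≈ -0.8391, g(16/3) ≈ -0.3230.
Sum = Δx · [g(11/3) + g(4) + g(13/3) + ...].
Sum ≈ -0.8440.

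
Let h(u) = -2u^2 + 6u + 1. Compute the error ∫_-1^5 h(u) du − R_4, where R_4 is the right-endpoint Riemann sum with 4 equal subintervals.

Exact integral: ∫_-1^5 h(u) du = -6.
R_4 = -19.5.
Error = -6 − (-19.5) = 13.5.

13.5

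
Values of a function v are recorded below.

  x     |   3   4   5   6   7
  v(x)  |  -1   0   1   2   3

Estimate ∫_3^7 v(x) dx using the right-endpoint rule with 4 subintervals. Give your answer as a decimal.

Δx = 1.
Sum = 1·[0 + 1 + 2 + 3] = 6.

6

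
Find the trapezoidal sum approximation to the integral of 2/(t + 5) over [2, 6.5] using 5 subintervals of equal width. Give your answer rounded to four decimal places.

0.9946

Δt = (6.5 − 2)/5 = 0.9.
f(2) = 2/7, f(2.9) = 20/79, f(3.8) = 5/22, f(4.7) = 20/97, f(5.6) = 10/53, f(6.5) = 4/23.
T_5 = (Δt/2)·[f(t_0) + 2f(t_1) + ... + 2f(t_{4}) + f(t_5)].
Sum ≈ 0.9946.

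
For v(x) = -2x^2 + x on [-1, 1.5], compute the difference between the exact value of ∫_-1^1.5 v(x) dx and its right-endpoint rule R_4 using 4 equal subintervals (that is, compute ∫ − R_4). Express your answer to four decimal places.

Exact integral: ∫_-1^1.5 v(x) dx ≈ -2.291667.
R_4 = -2.6171875.
Error ≈ -2.291667 − (-2.6171875) ≈ 0.3255.

0.3255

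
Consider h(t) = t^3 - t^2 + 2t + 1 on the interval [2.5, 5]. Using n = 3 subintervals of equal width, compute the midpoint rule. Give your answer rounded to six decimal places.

Δt = (5 − 2.5)/3 = 5/6.
Midpoints: 35/12, 3.75, 55/12.
h(35/12) = 39983/1728, h(3.75) = 47.171875, h(55/12) = 147643/1728.
Sum = Δt · [h(35/12) + h(3.75) + h(55/12)].
Sum ≈ 129.793113.

129.793113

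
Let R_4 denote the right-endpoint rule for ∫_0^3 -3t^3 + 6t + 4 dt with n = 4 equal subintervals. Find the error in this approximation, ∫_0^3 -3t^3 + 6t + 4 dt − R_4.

Exact integral: ∫_0^3 f(t) dt = -21.75.
R_4 = -49.171875.
Error = -21.75 − (-49.171875) = 27.421875.

27.421875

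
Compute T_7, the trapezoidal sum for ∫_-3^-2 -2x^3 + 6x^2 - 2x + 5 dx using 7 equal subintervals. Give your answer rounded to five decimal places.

Δx = (-2 − (-3))/7 = 1/7.
f(-3) = 119, f(-20/7) = 36475/343, f(-19/7) = 32457/343, f(-18/7) = 28751/343, f(-17/7) = 25345/343, f(-16/7) = 22227/343, f(-15/7) = 19385/343, f(-2) = 49.
T_7 = (Δx/2)·[f(x_0) + 2f(x_1) + ... + 2f(x_{6}) + f(x_7)].
Sum ≈ 80.57143.

80.57143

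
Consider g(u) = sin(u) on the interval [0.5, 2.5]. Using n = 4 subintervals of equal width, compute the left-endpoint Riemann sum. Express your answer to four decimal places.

1.6138

Δu = (2.5 − 0.5)/4 = 0.5.
Left endpoints: 0.5, 1, 1.5, 2.
g(0.5) ≈ 0.4794, g(1) ≈ 0.8415, g(1.5) ≈ 0.9975, g(2) ≈ 0.9093.
Sum = Δu · [g(0.5) + g(1) + g(1.5) + g(2)].
Sum ≈ 1.6138.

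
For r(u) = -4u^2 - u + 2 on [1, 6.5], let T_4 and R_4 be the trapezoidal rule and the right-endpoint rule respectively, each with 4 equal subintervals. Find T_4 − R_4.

117.21875

T_4 = -381.390625.
R_4 = -498.609375.
T_4 − R_4 = 117.21875.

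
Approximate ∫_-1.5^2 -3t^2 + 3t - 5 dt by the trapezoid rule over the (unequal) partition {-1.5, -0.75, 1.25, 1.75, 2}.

Subinterval widths: 0.75, 2, 0.5, 0.25.
f(-1.5) = -16.25, f(-0.75) = -8.9375, f(1.25) = -5.9375, f(1.75) = -8.9375, f(2) = -11.
On each subinterval the trapezoid contributes (Δt_i/2)·[f(t_{i-1}) + f(t_i)].
Sum = -30.53125.

-30.53125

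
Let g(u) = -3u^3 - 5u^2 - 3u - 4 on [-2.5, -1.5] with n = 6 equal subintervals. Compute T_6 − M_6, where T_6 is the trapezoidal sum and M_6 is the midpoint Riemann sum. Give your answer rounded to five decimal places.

T_6 ≈ 7.1435185.
M_6 ≈ 7.0532407.
T_6 − M_6 ≈ 0.09028.

0.09028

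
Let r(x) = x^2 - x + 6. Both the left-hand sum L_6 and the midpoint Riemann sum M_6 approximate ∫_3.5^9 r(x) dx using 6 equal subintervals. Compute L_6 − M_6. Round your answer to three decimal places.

-27.834

L_6 ≈ 199.11400.
M_6 ≈ 226.94821.
L_6 − M_6 ≈ -27.834.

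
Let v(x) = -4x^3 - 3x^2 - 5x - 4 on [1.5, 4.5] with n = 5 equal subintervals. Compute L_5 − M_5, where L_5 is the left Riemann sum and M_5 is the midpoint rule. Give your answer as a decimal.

115.47

L_5 = -430.77.
M_5 = -546.24.
L_5 − M_5 = 115.47.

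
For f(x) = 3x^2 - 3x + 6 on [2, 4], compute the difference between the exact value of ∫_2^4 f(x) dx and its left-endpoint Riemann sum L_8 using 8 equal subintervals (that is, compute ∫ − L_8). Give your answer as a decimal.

3.6875

Exact integral: ∫_2^4 f(x) dx = 50.
L_8 = 46.3125.
Error = 50 − 46.3125 = 3.6875.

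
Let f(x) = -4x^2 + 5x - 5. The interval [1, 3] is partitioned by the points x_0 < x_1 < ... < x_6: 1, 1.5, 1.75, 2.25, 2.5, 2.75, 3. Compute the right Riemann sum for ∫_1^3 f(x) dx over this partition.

-28.625

Subinterval widths: 0.5, 0.25, 0.5, 0.25, 0.25, 0.25.
Right endpoints: 1.5, 1.75, 2.25, 2.5, 2.75, 3.
f(1.5) = -6.5, f(1.75) = -8.5, f(2.25) = -14, f(2.5) = -17.5, f(2.75) = -21.5, f(3) = -26.
Sum = Σ Δx_i · f(x_i).
Sum = -28.625.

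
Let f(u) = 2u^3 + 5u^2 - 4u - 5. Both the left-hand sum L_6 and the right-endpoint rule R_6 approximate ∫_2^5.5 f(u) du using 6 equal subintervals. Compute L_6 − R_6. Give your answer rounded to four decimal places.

L_6 ≈ 522.364873.
R_6 ≈ 775.531539.
L_6 − R_6 ≈ -253.1667.

-253.1667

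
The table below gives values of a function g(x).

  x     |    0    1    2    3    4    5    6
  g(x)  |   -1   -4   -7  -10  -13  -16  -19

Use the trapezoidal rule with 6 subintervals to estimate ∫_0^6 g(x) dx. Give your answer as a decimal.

-60

Δx = 1.
T_6 = (1/2)·[(-1) + 2·(-4) + 2·(-7) + 2·(-10) + 2·(-13) + 2·(-16) + (-19)] = -60.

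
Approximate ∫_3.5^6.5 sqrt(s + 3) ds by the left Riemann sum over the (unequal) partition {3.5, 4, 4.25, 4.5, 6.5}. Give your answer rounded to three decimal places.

Subinterval widths: 0.5, 0.25, 0.25, 2.
Left endpoints: 3.5, 4, 4.25, 4.5.
f(3.5) ≈ 2.550, f(4) ≈ 2.646, f(4.25) ≈ 2.693, f(4.5) ≈ 2.739.
Sum = Σ Δs_i · f(s_i).
Sum ≈ 8.087.

8.087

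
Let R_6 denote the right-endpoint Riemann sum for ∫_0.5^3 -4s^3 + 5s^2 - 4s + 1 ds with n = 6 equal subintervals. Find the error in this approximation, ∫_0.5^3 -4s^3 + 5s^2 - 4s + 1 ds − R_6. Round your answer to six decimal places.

16.521991

Exact integral: ∫_0.5^3 f(s) ds ≈ -51.14583333.
R_6 ≈ -67.66782407.
Error ≈ -51.14583333 − (-67.66782407) ≈ 16.521991.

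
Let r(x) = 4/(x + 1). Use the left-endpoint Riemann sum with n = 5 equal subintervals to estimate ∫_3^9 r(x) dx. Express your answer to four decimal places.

4.0501

Δx = (9 − 3)/5 = 1.2.
Left endpoints: 3, 4.2, 5.4, 6.6, 7.8.
r(3) = 1, r(4.2) = 10/13, r(5.4) = 0.625, r(6.6) = 10/19, r(7.8) = 5/11.
Sum = Δx · [r(3) + r(4.2) + r(5.4) + r(6.6) + r(7.8)].
Sum ≈ 4.0501.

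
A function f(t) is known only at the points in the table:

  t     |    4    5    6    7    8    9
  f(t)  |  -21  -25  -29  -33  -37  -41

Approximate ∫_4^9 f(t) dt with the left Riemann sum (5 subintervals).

Δt = 1.
Sum = 1·[(-21) + (-25) + (-29) + (-33) + (-37)] = -145.

-145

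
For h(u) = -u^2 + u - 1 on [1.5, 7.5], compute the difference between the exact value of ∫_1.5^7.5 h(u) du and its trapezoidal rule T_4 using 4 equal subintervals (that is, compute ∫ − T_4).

2.25

Exact integral: ∫_1.5^7.5 h(u) du = -118.5.
T_4 = -120.75.
Error = -118.5 − (-120.75) = 2.25.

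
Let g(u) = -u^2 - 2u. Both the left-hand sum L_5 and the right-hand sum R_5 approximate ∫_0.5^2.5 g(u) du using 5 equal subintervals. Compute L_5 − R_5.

4

L_5 = -9.22.
R_5 = -13.22.
L_5 − R_5 = 4.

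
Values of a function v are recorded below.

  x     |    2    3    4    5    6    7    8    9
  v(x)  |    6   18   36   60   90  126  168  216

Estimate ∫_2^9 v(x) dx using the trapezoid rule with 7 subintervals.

609

Δx = 1.
T_7 = (1/2)·[6 + 2·18 + 2·36 + 2·60 + 2·90 + 2·126 + 2·168 + 216] = 609.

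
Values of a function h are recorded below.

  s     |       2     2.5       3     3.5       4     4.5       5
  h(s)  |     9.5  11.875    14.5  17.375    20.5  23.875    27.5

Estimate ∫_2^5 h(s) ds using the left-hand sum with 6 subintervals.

48.8125

Δs = 0.5.
Sum = 0.5·[9.5 + 11.875 + 14.5 + 17.375 + 20.5 + 23.875] = 48.8125.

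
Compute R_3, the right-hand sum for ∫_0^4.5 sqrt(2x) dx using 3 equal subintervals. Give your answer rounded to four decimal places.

Δx = (4.5 − 0)/3 = 1.5.
Right endpoints: 1.5, 3, 4.5.
f(1.5) ≈ 1.7321, f(3) ≈ 2.4495, f(4.5) ≈ 3.0000.
Sum = Δx · [f(1.5) + f(3) + f(4.5)].
Sum ≈ 10.7723.

10.7723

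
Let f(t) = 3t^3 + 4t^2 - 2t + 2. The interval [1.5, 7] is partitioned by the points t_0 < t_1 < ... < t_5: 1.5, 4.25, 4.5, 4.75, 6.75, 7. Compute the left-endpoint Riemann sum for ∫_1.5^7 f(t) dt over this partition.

1292.578125

Subinterval widths: 2.75, 0.25, 0.25, 2, 0.25.
Left endpoints: 1.5, 4.25, 4.5, 4.75, 6.75.
f(1.5) = 18.125, f(4.25) = 296.046875, f(4.5) = 347.375, f(4.75) = 404.265625, f(6.75) = 1093.390625.
Sum = Σ Δt_i · f(t_i).
Sum = 1292.578125.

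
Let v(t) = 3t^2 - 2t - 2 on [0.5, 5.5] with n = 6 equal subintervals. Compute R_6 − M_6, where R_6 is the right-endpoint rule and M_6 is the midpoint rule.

R_6 ≈ 161.319444.
M_6 ≈ 125.381944.
R_6 − M_6 = 35.9375.

35.9375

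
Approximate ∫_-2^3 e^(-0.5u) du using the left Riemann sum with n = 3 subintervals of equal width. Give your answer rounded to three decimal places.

7.355

Δu = (3 − (-2))/3 = 5/3.
Left endpoints: -2, -1/3, 4/3.
f(-2) ≈ 2.718, f(-1/3) ≈ 1.181, f(4/3) ≈ 0.513.
Sum = Δu · [f(-2) + f(-1/3) + f(4/3)].
Sum ≈ 7.355.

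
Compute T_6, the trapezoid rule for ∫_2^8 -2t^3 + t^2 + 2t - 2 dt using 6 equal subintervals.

Δt = (8 − 2)/6 = 1.
f(2) = -10, f(3) = -41, f(4) = -106, f(5) = -217, f(6) = -386, f(7) = -625, f(8) = -946.
T_6 = (Δt/2)·[f(t_0) + 2f(t_1) + ... + 2f(t_{5}) + f(t_6)].
Sum = -1853.

-1853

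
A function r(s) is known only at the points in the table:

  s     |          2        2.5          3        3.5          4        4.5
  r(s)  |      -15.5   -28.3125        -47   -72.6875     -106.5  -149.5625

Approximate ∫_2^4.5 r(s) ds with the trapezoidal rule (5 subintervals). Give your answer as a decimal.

-168.515625

Δs = 0.5.
T_5 = (0.5/2)·[(-15.5) + 2·(-28.3125) + 2·(-47) + 2·(-72.6875) + 2·(-106.5) + (-149.5625)] = -168.515625.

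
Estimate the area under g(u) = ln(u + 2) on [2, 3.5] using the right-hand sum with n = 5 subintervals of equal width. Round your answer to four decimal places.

Δu = (3.5 − 2)/5 = 0.3.
Right endpoints: 2.3, 2.6, 2.9, 3.2, 3.5.
g(2.3) ≈ 1.4586, g(2.6) ≈ 1.5261, g(2.9) ≈ 1.5892, g(3.2) ≈ 1.6487, g(3.5) ≈ 1.7047.
Sum = Δu · [g(2.3) + g(2.6) + g(2.9) + g(3.2) + g(3.5)].
Sum ≈ 2.3782.

2.3782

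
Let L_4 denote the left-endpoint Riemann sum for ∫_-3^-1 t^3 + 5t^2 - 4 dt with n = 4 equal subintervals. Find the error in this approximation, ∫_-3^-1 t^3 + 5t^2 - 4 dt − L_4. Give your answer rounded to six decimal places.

Exact integral: ∫_-3^-1 f(t) dt ≈ 15.33333333.
L_4 = 18.75.
Error ≈ 15.33333333 − 18.75 ≈ -3.416667.

-3.416667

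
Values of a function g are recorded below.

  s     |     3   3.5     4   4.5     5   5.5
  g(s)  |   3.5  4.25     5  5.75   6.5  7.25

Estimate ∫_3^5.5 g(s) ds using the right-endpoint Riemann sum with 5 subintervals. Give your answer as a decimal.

14.375

Δs = 0.5.
Sum = 0.5·[4.25 + 5 + 5.75 + 6.5 + 7.25] = 14.375.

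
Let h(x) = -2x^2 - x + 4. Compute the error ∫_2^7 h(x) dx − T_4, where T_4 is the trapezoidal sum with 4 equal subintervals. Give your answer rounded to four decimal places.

Exact integral: ∫_2^7 h(x) dx ≈ -225.833333.
T_4 = -228.4375.
Error ≈ -225.833333 − (-228.4375) ≈ 2.6042.

2.6042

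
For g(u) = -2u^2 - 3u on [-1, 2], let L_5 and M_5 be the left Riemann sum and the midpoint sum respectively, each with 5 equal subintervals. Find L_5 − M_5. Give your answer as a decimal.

L_5 = -6.36.
M_5 = -10.32.
L_5 − M_5 = 3.96.

3.96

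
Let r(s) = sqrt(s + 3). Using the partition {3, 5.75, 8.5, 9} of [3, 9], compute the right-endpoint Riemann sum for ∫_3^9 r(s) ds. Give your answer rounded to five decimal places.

Subinterval widths: 2.75, 2.75, 0.5.
Right endpoints: 5.75, 8.5, 9.
r(5.75) ≈ 2.95804, r(8.5) ≈ 3.39116, r(9) ≈ 3.46410.
Sum = Σ Δs_i · r(s_i).
Sum ≈ 19.19236.

19.19236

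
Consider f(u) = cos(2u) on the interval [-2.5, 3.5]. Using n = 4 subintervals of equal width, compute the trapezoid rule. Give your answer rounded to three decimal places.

Δu = (3.5 − (-2.5))/4 = 1.5.
f(-2.5) ≈ 0.284, f(-1) ≈ -0.416, f(0.5) ≈ 0.540, f(2) ≈ -0.654, f(3.5) ≈ 0.754.
T_4 = (Δu/2)·[f(u_0) + 2f(u_1) + 2f(u_2) + 2f(u_3) + f(u_4)].
Sum ≈ -0.016.

-0.016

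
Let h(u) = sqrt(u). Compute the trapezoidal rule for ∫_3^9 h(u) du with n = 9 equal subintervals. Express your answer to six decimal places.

Δu = (9 − 3)/9 = 2/3.
h(3) ≈ 1.732051, h(11/3) ≈ 1.914854, h(13/3) ≈ 2.081666, h(5) ≈ 2.236068, h(17/3) ≈ 2.380476, h(19/3) ≈ 2.516611, h(7) ≈ 2.645751, h(23/3) ≈ 2.768875, h(25/3) ≈ 2.886751, h(9) ≈ 3.000000.
T_9 = (Δu/2)·[h(u_0) + 2h(u_1) + ... + 2h(u_{8}) + h(u_9)].
Sum ≈ 14.531386.

14.531386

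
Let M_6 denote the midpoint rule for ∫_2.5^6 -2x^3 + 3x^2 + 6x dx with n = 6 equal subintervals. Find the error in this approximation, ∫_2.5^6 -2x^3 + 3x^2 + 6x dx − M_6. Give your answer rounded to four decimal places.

Exact integral: ∫_2.5^6 f(x) dx = -338.84375.
M_6 ≈ -336.610677.
Error ≈ -338.84375 − (-336.610677) ≈ -2.2331.

-2.2331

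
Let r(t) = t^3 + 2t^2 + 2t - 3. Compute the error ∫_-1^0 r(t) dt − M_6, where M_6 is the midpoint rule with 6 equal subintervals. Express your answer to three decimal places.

Exact integral: ∫_-1^0 r(t) dt ≈ -3.58333.
M_6 ≈ -3.58449.
Error ≈ -3.58333 − (-3.58449) ≈ 0.001.

0.001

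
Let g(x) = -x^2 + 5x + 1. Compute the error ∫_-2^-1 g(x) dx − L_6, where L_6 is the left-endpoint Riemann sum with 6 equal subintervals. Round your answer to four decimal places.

0.6713

Exact integral: ∫_-2^-1 g(x) dx ≈ -8.833333.
L_6 ≈ -9.504630.
Error ≈ -8.833333 − (-9.504630) ≈ 0.6713.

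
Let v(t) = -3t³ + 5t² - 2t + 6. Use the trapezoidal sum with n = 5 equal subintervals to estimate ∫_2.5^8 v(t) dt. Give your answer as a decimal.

Δt = (8 − 2.5)/5 = 1.1.
v(2.5) = -14.625, v(3.6) = -76.368, v(4.7) = -204.419, v(5.8) = -422.736, v(6.9) = -755.277, v(8) = -1226.
T_5 = (Δt/2)·[v(t_0) + 2v(t_1) + ... + 2v(t_{4}) + v(t_5)].
Sum = -2287.02375.

-2287.02375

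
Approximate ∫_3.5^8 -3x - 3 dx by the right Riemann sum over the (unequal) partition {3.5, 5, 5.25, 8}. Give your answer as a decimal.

-105.9375

Subinterval widths: 1.5, 0.25, 2.75.
Right endpoints: 5, 5.25, 8.
f(5) = -18, f(5.25) = -18.75, f(8) = -27.
Sum = Σ Δx_i · f(x_i).
Sum = -105.9375.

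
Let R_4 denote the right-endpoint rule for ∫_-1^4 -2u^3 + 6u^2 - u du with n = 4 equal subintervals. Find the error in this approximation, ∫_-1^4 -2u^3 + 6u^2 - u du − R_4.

32.03125

Exact integral: ∫_-1^4 f(u) du = -5.
R_4 = -37.03125.
Error = -5 − (-37.03125) = 32.03125.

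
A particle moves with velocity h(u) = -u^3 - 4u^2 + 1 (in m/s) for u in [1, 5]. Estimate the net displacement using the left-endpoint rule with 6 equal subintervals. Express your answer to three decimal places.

-247.852

Δu = (5 − 1)/6 = 2/3.
Left endpoints: 1, 5/3, 7/3, 3, 11/3, 13/3.
h(1) = -4, h(5/3) = -398/27, h(7/3) = -904/27, h(3) = -62, h(11/3) = -2756/27, h(13/3) = -4198/27.
Sum = Δu · [h(1) + h(5/3) + h(7/3) + ...].
Sum ≈ -247.852.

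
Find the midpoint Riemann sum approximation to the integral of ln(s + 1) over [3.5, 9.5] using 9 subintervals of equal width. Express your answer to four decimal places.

11.9234

Δs = (9.5 − 3.5)/9 = 2/3.
Midpoints: 23/6, 4.5, 31/6, 35/6, 6.5, 43/6, 47/6, 8.5, 55/6.
f(23/6) ≈ 1.5755, f(4.5) ≈ 1.7047, f(31/6) ≈ 1.8192, f(35/6) ≈ 1.9218, f(6.5) ≈ 2.0149, f(43/6) ≈ 2.1001, f(47/6) ≈ 2.1785, f(8.5) ≈ 2.2513, f(55/6) ≈ 2.3191.
Sum = Δs · [f(23/6) + f(4.5) + f(31/6) + ...].
Sum ≈ 11.9234.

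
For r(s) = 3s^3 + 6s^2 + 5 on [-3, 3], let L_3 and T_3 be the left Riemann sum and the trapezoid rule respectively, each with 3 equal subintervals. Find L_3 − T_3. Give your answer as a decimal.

-162

L_3 = 0.
T_3 = 162.
L_3 − T_3 = -162.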